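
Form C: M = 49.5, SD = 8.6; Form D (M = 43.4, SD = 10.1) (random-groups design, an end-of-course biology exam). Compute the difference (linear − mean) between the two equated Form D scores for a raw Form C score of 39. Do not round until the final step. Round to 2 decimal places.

Mean-equated: 39 + (43.4 − 49.5) = 32.90
Linear-equated: (10.1/8.6)(39 − 49.5) + 43.4 = 31.069
Difference = 31.069 − 32.90 = -1.83

-1.83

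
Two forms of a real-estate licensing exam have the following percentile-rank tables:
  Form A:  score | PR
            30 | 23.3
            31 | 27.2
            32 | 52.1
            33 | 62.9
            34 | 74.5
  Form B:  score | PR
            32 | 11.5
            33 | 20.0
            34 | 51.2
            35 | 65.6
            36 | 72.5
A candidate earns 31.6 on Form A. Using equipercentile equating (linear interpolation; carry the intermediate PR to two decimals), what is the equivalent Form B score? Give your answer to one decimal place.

PR of 31.6 on Form A: 27.2 + (31.6 − 31)/(32 − 31) × (52.1 − 27.2) = 42.14
On Form B, PR 42.14 falls between score 33 (PR 20.0) and 34 (PR 51.2).
Interpolate: 33 + (42.14 − 20.0)/(51.2 − 20.0) × (34 − 33) = 33.7

33.7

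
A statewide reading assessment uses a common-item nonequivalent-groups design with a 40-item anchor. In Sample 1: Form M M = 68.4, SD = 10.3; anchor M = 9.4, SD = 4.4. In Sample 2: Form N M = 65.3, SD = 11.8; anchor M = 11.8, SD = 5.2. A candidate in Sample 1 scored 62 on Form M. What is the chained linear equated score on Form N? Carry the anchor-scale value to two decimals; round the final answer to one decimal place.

Form M → anchor (Sample 1): v = (4.4/10.3)(62 − 68.4) + 9.4 = 6.67
anchor → Form N (Sample 2): y = (11.8/5.2)(6.67 − 11.8) + 65.3 = 53.7

53.7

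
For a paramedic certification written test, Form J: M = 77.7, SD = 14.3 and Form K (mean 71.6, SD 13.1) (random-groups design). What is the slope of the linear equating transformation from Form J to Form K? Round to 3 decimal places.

A = SD_Y / SD_X = 13.1 / 14.3 = 0.916

0.916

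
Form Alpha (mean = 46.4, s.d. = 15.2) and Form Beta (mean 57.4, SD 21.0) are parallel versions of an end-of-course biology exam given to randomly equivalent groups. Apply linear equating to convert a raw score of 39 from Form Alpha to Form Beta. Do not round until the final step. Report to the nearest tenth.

Linear equating: y = (SD_Y/SD_X)(x − M_X) + M_Y
y = (21.0/15.2)(39 − 46.4) + 57.4
y = 1.381579 × -7.4 + 57.4 = -10.2237 + 57.4 = 47.2

47.2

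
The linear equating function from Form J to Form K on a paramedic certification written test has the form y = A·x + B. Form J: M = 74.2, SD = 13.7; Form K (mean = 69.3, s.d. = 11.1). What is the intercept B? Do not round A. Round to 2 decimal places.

9.18

A = SD_Y / SD_X = 11.1 / 13.7 = 0.810219
B = M_Y − A·M_X = 69.3 − 0.810219 × 74.2 = 9.18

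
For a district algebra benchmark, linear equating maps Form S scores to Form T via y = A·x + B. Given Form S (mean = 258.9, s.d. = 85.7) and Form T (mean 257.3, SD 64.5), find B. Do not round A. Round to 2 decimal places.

A = SD_Y / SD_X = 64.5 / 85.7 = 0.752625
B = M_Y − A·M_X = 257.3 − 0.752625 × 258.9 = 62.45

62.45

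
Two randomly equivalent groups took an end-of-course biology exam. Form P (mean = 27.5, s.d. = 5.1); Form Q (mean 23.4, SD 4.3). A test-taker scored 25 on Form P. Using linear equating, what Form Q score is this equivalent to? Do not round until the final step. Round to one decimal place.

21.3

Linear equating: y = (SD_Y/SD_X)(x − M_X) + M_Y
y = (4.3/5.1)(25 − 27.5) + 23.4
y = 0.843137 × -2.5 + 23.4 = -2.1078 + 23.4 = 21.3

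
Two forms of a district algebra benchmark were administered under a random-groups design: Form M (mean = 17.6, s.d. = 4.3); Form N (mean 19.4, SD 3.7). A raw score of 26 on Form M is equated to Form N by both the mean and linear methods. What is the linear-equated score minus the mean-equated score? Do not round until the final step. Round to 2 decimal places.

-1.17

Mean-equated: 26 + (19.4 − 17.6) = 27.80
Linear-equated: (3.7/4.3)(26 − 17.6) + 19.4 = 26.628
Difference = 26.628 − 27.80 = -1.17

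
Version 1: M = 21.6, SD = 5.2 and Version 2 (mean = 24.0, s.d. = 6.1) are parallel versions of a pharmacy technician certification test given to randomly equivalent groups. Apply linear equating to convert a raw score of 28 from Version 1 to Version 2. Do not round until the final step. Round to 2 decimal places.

Linear equating: y = (SD_Y/SD_X)(x − M_X) + M_Y
y = (6.1/5.2)(28 − 21.6) + 24.0
y = 1.173077 × 6.4 + 24.0 = 7.5077 + 24.0 = 31.51

31.51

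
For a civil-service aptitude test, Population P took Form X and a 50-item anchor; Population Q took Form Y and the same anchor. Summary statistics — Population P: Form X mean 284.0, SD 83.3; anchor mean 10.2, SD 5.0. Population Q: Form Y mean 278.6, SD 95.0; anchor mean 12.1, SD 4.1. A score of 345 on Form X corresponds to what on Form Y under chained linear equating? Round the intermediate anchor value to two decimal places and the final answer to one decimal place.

Form X → anchor (Population P): v = (5.0/83.3)(345 − 284.0) + 10.2 = 13.86
anchor → Form Y (Population Q): y = (95.0/4.1)(13.86 − 12.1) + 278.6 = 319.4

319.4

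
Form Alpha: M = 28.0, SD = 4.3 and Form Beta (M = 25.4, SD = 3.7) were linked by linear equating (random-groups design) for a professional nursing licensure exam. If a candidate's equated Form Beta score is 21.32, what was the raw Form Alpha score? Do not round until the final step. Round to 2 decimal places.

23.26

Invert y = (SD_Y/SD_X)(x − M_X) + M_Y:
x = (SD_X/SD_Y)(y − M_Y) + M_X = (4.3/3.7)(21.32 − 25.4) + 28.0
x = 1.162162 × -4.080 + 28.0 = 23.26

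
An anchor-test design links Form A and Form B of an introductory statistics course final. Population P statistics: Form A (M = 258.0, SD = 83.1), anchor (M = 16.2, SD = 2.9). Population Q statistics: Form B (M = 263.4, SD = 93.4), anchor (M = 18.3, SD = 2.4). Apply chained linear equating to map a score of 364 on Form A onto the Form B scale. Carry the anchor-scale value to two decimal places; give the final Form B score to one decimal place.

Form A → anchor (Population P): v = (2.9/83.1)(364 − 258.0) + 16.2 = 19.90
anchor → Form B (Population Q): y = (93.4/2.4)(19.90 − 18.3) + 263.4 = 325.7

325.7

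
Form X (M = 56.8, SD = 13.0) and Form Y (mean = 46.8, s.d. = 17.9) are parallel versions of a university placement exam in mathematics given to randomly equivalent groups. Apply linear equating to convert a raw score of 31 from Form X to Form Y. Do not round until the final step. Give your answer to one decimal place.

11.3

Linear equating: y = (SD_Y/SD_X)(x − M_X) + M_Y
y = (17.9/13.0)(31 − 56.8) + 46.8
y = 1.376923 × -25.8 + 46.8 = -35.5246 + 46.8 = 11.3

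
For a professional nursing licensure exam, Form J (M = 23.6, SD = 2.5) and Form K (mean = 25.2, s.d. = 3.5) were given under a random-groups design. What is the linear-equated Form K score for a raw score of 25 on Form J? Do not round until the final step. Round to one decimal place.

27.2

Linear equating: y = (SD_Y/SD_X)(x − M_X) + M_Y
y = (3.5/2.5)(25 − 23.6) + 25.2
y = 1.400000 × 1.4 + 25.2 = 1.9600 + 25.2 = 27.2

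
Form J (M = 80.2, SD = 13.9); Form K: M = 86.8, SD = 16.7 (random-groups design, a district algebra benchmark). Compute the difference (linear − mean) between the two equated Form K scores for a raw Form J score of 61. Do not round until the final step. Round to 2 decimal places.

Mean-equated: 61 + (86.8 − 80.2) = 67.60
Linear-equated: (16.7/13.9)(61 − 80.2) + 86.8 = 63.732
Difference = 63.732 − 67.60 = -3.87

-3.87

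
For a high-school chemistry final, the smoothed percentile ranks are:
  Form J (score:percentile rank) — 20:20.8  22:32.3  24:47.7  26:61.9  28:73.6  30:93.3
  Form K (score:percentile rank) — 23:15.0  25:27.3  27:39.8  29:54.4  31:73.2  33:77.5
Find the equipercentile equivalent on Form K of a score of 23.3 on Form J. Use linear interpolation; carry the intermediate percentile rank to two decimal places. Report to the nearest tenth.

27.3

PR of 23.3 on Form J: 32.3 + (23.3 − 22)/(24 − 22) × (47.7 − 32.3) = 42.31
On Form K, PR 42.31 falls between score 27 (PR 39.8) and 29 (PR 54.4).
Interpolate: 27 + (42.31 − 39.8)/(54.4 − 39.8) × (29 − 27) = 27.3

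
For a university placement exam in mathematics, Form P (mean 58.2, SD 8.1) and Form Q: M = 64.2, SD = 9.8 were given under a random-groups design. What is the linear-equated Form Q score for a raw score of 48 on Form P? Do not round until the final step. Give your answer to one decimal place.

51.9

Linear equating: y = (SD_Y/SD_X)(x − M_X) + M_Y
y = (9.8/8.1)(48 − 58.2) + 64.2
y = 1.209877 × -10.2 + 64.2 = -12.3407 + 64.2 = 51.9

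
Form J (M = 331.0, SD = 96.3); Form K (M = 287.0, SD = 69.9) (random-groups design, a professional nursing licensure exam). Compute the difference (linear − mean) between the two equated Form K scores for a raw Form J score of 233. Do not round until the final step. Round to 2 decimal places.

26.87

Mean-equated: 233 + (287.0 − 331.0) = 189.00
Linear-equated: (69.9/96.3)(233 − 331.0) + 287.0 = 215.866
Difference = 215.866 − 189.00 = 26.87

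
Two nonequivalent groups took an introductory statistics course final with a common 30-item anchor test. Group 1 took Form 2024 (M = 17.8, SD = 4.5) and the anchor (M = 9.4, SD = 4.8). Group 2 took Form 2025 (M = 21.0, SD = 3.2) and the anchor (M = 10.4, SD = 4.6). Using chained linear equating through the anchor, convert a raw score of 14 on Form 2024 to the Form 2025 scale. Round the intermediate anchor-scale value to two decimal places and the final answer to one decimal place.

17.5

Form 2024 → anchor (Group 1): v = (4.8/4.5)(14 − 17.8) + 9.4 = 5.35
anchor → Form 2025 (Group 2): y = (3.2/4.6)(5.35 − 10.4) + 21.0 = 17.5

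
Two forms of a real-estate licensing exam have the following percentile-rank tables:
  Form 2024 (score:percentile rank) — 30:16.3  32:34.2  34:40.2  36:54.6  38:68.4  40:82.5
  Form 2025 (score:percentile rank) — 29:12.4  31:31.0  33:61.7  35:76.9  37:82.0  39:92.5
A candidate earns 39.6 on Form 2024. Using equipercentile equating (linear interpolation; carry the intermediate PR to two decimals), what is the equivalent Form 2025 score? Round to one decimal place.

PR of 39.6 on Form 2024: 68.4 + (39.6 − 38)/(40 − 38) × (82.5 − 68.4) = 79.68
On Form 2025, PR 79.68 falls between score 35 (PR 76.9) and 37 (PR 82.0).
Interpolate: 35 + (79.68 − 76.9)/(82.0 − 76.9) × (37 − 35) = 36.1

36.1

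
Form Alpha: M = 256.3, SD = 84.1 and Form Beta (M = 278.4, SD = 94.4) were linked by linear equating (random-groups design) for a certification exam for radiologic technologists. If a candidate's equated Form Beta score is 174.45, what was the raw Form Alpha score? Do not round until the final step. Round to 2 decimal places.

Invert y = (SD_Y/SD_X)(x − M_X) + M_Y:
x = (SD_X/SD_Y)(y − M_Y) + M_X = (84.1/94.4)(174.45 − 278.4) + 256.3
x = 0.890890 × -103.950 + 256.3 = 163.69

163.69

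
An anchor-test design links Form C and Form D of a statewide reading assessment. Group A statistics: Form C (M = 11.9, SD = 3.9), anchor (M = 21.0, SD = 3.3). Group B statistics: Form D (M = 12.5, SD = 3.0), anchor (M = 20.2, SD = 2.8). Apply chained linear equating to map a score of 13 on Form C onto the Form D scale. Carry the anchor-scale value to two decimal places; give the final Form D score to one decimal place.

14.4

Form C → anchor (Group A): v = (3.3/3.9)(13 − 11.9) + 21.0 = 21.93
anchor → Form D (Group B): y = (3.0/2.8)(21.93 − 20.2) + 12.5 = 14.4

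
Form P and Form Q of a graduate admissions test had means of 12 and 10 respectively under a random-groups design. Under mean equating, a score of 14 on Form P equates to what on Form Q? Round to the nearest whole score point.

12

Mean equating: y = x + (M_Y − M_X) = 14 + (10 − 12) = 12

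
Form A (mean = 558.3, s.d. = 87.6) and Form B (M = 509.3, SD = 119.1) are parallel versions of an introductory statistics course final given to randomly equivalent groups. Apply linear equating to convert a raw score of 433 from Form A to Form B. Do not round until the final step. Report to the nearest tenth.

Linear equating: y = (SD_Y/SD_X)(x − M_X) + M_Y
y = (119.1/87.6)(433 − 558.3) + 509.3
y = 1.359589 × -125.3 + 509.3 = -170.3565 + 509.3 = 338.9

338.9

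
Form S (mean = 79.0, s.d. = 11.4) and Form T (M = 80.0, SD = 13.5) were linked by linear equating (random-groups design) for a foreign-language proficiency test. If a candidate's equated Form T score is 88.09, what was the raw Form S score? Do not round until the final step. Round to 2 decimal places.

Invert y = (SD_Y/SD_X)(x − M_X) + M_Y:
x = (SD_X/SD_Y)(y − M_Y) + M_X = (11.4/13.5)(88.09 − 80.0) + 79.0
x = 0.844444 × 8.090 + 79.0 = 85.83

85.83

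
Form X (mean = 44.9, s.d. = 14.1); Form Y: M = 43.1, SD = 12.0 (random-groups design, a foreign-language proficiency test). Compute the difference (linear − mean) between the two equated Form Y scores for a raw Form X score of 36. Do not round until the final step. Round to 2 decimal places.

1.33

Mean-equated: 36 + (43.1 − 44.9) = 34.20
Linear-equated: (12.0/14.1)(36 − 44.9) + 43.1 = 35.526
Difference = 35.526 − 34.20 = 1.33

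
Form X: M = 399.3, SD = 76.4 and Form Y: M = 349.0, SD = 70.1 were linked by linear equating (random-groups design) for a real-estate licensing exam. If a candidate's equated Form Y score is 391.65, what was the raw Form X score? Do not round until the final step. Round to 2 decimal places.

445.78

Invert y = (SD_Y/SD_X)(x − M_X) + M_Y:
x = (SD_X/SD_Y)(y − M_Y) + M_X = (76.4/70.1)(391.65 − 349.0) + 399.3
x = 1.089872 × 42.650 + 399.3 = 445.78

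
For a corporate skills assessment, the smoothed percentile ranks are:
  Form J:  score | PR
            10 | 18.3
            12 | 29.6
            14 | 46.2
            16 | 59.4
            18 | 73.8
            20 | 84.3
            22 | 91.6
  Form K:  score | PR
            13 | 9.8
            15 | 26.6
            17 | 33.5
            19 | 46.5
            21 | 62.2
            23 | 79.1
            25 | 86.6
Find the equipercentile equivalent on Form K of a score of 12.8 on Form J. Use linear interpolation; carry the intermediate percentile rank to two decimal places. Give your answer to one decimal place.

17.4

PR of 12.8 on Form J: 29.6 + (12.8 − 12)/(14 − 12) × (46.2 − 29.6) = 36.24
On Form K, PR 36.24 falls between score 17 (PR 33.5) and 19 (PR 46.5).
Interpolate: 17 + (36.24 − 33.5)/(46.5 − 33.5) × (19 − 17) = 17.4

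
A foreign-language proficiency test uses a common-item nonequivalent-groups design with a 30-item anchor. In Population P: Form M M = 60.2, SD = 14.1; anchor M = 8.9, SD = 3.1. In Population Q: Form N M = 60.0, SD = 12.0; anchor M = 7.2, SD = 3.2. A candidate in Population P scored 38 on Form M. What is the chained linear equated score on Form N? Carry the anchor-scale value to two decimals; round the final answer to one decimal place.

Form M → anchor (Population P): v = (3.1/14.1)(38 − 60.2) + 8.9 = 4.02
anchor → Form N (Population Q): y = (12.0/3.2)(4.02 − 7.2) + 60.0 = 48.1

48.1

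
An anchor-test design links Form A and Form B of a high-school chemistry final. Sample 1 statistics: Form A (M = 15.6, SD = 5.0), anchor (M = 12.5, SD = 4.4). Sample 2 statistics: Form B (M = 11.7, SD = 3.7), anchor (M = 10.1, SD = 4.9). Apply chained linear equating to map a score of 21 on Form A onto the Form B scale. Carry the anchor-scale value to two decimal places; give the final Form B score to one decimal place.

17.1

Form A → anchor (Sample 1): v = (4.4/5.0)(21 − 15.6) + 12.5 = 17.25
anchor → Form B (Sample 2): y = (3.7/4.9)(17.25 − 10.1) + 11.7 = 17.1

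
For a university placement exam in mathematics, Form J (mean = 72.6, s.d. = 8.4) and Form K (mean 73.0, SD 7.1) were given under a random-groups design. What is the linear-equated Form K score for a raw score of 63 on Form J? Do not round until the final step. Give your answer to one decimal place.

64.9

Linear equating: y = (SD_Y/SD_X)(x − M_X) + M_Y
y = (7.1/8.4)(63 − 72.6) + 73.0
y = 0.845238 × -9.6 + 73.0 = -8.1143 + 73.0 = 64.9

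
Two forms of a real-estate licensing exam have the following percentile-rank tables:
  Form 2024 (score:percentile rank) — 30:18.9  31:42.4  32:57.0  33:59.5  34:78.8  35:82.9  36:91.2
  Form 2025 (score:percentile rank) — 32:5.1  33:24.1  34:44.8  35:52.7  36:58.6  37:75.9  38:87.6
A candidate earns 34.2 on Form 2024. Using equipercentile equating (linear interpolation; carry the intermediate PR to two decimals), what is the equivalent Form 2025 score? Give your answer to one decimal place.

PR of 34.2 on Form 2024: 78.8 + (34.2 − 34)/(35 − 34) × (82.9 − 78.8) = 79.62
On Form 2025, PR 79.62 falls between score 37 (PR 75.9) and 38 (PR 87.6).
Interpolate: 37 + (79.62 − 75.9)/(87.6 − 75.9) × (38 − 37) = 37.3

37.3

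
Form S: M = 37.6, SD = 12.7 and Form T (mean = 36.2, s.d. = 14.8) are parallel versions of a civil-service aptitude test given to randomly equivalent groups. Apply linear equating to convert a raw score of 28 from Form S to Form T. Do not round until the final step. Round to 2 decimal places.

Linear equating: y = (SD_Y/SD_X)(x − M_X) + M_Y
y = (14.8/12.7)(28 − 37.6) + 36.2
y = 1.165354 × -9.6 + 36.2 = -11.1874 + 36.2 = 25.01

25.01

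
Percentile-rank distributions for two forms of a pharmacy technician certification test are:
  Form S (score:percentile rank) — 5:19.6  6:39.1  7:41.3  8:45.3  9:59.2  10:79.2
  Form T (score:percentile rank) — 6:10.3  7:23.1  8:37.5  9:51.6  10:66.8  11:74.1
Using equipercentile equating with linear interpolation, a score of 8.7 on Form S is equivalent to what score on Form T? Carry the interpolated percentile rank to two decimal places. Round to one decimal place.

9.2

PR of 8.7 on Form S: 45.3 + (8.7 − 8)/(9 − 8) × (59.2 − 45.3) = 55.03
On Form T, PR 55.03 falls between score 9 (PR 51.6) and 10 (PR 66.8).
Interpolate: 9 + (55.03 − 51.6)/(66.8 − 51.6) × (10 − 9) = 9.2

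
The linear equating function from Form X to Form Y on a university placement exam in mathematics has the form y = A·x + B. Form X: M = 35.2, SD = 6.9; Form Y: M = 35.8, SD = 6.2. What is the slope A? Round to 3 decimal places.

0.899

A = SD_Y / SD_X = 6.2 / 6.9 = 0.899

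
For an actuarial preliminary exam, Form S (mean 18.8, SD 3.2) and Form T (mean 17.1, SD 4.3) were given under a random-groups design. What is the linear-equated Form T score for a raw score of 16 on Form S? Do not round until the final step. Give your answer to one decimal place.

Linear equating: y = (SD_Y/SD_X)(x − M_X) + M_Y
y = (4.3/3.2)(16 − 18.8) + 17.1
y = 1.343750 × -2.8 + 17.1 = -3.7625 + 17.1 = 13.3

13.3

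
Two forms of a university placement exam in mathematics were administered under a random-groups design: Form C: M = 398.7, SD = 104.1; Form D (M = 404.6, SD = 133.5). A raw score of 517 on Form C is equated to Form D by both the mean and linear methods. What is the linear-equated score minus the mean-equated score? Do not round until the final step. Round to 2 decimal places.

Mean-equated: 517 + (404.6 − 398.7) = 522.90
Linear-equated: (133.5/104.1)(517 − 398.7) + 404.6 = 556.310
Difference = 556.310 − 522.90 = 33.41

33.41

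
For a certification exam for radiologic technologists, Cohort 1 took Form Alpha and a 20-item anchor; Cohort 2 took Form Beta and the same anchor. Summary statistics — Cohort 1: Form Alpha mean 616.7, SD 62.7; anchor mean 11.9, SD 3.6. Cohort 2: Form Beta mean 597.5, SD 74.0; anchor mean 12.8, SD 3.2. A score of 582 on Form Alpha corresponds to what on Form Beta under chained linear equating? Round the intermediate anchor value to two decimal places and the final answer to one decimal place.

Form Alpha → anchor (Cohort 1): v = (3.6/62.7)(582 − 616.7) + 11.9 = 9.91
anchor → Form Beta (Cohort 2): y = (74.0/3.2)(9.91 − 12.8) + 597.5 = 530.7

530.7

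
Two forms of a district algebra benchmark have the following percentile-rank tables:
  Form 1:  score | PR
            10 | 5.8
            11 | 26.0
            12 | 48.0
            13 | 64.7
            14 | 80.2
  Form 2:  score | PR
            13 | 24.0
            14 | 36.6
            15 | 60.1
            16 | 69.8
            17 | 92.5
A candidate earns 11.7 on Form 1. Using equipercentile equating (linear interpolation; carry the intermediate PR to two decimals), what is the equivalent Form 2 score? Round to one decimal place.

PR of 11.7 on Form 1: 26.0 + (11.7 − 11)/(12 − 11) × (48.0 − 26.0) = 41.40
On Form 2, PR 41.40 falls between score 14 (PR 36.6) and 15 (PR 60.1).
Interpolate: 14 + (41.40 − 36.6)/(60.1 − 36.6) × (15 − 14) = 14.2

14.2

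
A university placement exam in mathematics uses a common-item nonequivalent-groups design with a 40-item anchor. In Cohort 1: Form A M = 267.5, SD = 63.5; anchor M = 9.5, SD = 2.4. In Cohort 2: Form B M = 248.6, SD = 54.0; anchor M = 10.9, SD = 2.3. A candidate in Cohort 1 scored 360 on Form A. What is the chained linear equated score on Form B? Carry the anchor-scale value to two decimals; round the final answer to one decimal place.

Form A → anchor (Cohort 1): v = (2.4/63.5)(360 − 267.5) + 9.5 = 13.00
anchor → Form B (Cohort 2): y = (54.0/2.3)(13.00 − 10.9) + 248.6 = 297.9

297.9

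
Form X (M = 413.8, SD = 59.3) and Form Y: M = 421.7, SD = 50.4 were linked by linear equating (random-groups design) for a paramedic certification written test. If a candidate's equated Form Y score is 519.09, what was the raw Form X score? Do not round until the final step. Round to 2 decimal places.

528.39

Invert y = (SD_Y/SD_X)(x − M_X) + M_Y:
x = (SD_X/SD_Y)(y − M_Y) + M_X = (59.3/50.4)(519.09 − 421.7) + 413.8
x = 1.176587 × 97.390 + 413.8 = 528.39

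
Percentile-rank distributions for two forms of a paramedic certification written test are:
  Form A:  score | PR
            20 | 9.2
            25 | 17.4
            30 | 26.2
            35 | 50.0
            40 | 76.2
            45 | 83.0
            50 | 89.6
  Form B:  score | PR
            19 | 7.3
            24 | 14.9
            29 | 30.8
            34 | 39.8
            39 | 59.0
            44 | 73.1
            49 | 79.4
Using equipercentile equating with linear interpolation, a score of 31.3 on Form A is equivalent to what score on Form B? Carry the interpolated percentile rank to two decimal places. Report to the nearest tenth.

29.9

PR of 31.3 on Form A: 26.2 + (31.3 − 30)/(35 − 30) × (50.0 − 26.2) = 32.39
On Form B, PR 32.39 falls between score 29 (PR 30.8) and 34 (PR 39.8).
Interpolate: 29 + (32.39 − 30.8)/(39.8 − 30.8) × (34 − 29) = 29.9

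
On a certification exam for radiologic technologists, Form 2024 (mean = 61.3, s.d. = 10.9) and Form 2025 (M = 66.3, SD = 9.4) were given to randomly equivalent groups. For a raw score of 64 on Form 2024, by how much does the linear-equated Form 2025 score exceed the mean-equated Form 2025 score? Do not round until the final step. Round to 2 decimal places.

Mean-equated: 64 + (66.3 − 61.3) = 69.00
Linear-equated: (9.4/10.9)(64 − 61.3) + 66.3 = 68.628
Difference = 68.628 − 69.00 = -0.37

-0.37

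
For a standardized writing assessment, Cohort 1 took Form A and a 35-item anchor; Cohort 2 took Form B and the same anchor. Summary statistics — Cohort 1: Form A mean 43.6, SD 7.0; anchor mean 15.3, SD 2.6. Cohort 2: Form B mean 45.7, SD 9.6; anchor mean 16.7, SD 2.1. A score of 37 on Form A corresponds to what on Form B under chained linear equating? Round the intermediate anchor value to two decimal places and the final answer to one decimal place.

Form A → anchor (Cohort 1): v = (2.6/7.0)(37 − 43.6) + 15.3 = 12.85
anchor → Form B (Cohort 2): y = (9.6/2.1)(12.85 − 16.7) + 45.7 = 28.1

28.1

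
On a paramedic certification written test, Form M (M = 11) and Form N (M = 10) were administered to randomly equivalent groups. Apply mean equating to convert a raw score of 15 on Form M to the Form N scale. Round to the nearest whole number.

14

Mean equating: y = x + (M_Y − M_X) = 15 + (10 − 11) = 14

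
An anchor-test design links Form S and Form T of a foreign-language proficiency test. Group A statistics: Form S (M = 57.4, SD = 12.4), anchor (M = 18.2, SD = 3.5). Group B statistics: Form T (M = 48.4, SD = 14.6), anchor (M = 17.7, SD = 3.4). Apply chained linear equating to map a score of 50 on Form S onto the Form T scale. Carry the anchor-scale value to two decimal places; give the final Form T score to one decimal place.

41.6

Form S → anchor (Group A): v = (3.5/12.4)(50 − 57.4) + 18.2 = 16.11
anchor → Form T (Group B): y = (14.6/3.4)(16.11 − 17.7) + 48.4 = 41.6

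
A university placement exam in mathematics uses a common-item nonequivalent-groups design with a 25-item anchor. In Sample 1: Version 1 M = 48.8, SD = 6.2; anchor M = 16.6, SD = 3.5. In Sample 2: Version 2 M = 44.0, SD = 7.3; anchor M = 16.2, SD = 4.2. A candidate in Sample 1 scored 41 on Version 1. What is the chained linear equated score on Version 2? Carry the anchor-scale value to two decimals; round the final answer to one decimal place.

Version 1 → anchor (Sample 1): v = (3.5/6.2)(41 − 48.8) + 16.6 = 12.20
anchor → Version 2 (Sample 2): y = (7.3/4.2)(12.20 − 16.2) + 44.0 = 37.0

37.0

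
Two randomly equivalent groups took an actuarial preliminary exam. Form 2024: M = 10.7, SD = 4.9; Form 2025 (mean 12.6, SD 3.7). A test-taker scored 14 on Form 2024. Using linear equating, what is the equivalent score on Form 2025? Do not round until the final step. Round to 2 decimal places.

15.09

Linear equating: y = (SD_Y/SD_X)(x − M_X) + M_Y
y = (3.7/4.9)(14 − 10.7) + 12.6
y = 0.755102 × 3.3 + 12.6 = 2.4918 + 12.6 = 15.09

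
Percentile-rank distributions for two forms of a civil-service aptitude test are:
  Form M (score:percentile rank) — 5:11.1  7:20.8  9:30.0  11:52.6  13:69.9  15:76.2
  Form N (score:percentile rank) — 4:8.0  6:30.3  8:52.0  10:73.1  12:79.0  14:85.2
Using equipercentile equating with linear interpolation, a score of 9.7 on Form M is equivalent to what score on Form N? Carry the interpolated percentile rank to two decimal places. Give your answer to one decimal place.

6.7

PR of 9.7 on Form M: 30.0 + (9.7 − 9)/(11 − 9) × (52.6 − 30.0) = 37.91
On Form N, PR 37.91 falls between score 6 (PR 30.3) and 8 (PR 52.0).
Interpolate: 6 + (37.91 − 30.3)/(52.0 − 30.3) × (8 − 6) = 6.7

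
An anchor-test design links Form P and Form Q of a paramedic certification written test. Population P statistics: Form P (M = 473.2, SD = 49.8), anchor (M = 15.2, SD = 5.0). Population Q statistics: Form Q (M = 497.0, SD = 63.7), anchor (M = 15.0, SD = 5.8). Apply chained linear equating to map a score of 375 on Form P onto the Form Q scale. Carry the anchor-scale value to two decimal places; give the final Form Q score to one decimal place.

390.9

Form P → anchor (Population P): v = (5.0/49.8)(375 − 473.2) + 15.2 = 5.34
anchor → Form Q (Population Q): y = (63.7/5.8)(5.34 − 15.0) + 497.0 = 390.9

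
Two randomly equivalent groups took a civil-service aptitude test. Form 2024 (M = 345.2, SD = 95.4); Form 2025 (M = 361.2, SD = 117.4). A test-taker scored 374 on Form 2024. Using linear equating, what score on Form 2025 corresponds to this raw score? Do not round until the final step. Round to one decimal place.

396.6

Linear equating: y = (SD_Y/SD_X)(x − M_X) + M_Y
y = (117.4/95.4)(374 − 345.2) + 361.2
y = 1.230608 × 28.8 + 361.2 = 35.4415 + 361.2 = 396.6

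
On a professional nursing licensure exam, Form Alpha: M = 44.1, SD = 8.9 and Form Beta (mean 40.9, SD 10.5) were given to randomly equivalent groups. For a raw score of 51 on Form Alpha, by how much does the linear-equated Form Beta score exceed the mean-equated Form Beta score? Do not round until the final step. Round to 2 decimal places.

1.24

Mean-equated: 51 + (40.9 − 44.1) = 47.80
Linear-equated: (10.5/8.9)(51 − 44.1) + 40.9 = 49.040
Difference = 49.040 − 47.80 = 1.24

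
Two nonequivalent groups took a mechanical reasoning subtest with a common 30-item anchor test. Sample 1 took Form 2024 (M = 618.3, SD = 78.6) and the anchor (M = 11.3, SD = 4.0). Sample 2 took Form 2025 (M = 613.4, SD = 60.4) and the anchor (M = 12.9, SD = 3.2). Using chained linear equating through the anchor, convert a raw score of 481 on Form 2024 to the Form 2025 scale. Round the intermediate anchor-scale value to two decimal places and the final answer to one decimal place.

451.3

Form 2024 → anchor (Sample 1): v = (4.0/78.6)(481 − 618.3) + 11.3 = 4.31
anchor → Form 2025 (Sample 2): y = (60.4/3.2)(4.31 − 12.9) + 613.4 = 451.3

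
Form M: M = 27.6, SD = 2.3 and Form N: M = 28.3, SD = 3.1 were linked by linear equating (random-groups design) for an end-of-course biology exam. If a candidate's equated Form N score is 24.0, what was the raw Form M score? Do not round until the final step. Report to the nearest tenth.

24.4

Invert y = (SD_Y/SD_X)(x − M_X) + M_Y:
x = (SD_X/SD_Y)(y − M_Y) + M_X = (2.3/3.1)(24.0 − 28.3) + 27.6
x = 0.741935 × -4.300 + 27.6 = 24.4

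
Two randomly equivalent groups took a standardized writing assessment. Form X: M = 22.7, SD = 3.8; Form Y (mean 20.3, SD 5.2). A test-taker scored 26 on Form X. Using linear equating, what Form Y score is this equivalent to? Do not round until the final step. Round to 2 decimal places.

Linear equating: y = (SD_Y/SD_X)(x − M_X) + M_Y
y = (5.2/3.8)(26 − 22.7) + 20.3
y = 1.368421 × 3.3 + 20.3 = 4.5158 + 20.3 = 24.82

24.82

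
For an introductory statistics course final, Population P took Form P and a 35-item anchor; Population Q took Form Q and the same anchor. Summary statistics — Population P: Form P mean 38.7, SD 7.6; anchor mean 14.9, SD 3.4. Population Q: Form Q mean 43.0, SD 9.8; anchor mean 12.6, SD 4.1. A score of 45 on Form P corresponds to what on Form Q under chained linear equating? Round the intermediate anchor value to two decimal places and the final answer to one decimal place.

Form P → anchor (Population P): v = (3.4/7.6)(45 − 38.7) + 14.9 = 17.72
anchor → Form Q (Population Q): y = (9.8/4.1)(17.72 − 12.6) + 43.0 = 55.2

55.2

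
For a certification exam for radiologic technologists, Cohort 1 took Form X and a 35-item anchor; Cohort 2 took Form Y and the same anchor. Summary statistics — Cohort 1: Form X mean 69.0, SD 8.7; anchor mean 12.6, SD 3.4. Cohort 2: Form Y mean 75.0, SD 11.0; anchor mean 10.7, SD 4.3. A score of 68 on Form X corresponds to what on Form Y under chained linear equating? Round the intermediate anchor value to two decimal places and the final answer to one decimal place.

Form X → anchor (Cohort 1): v = (3.4/8.7)(68 − 69.0) + 12.6 = 12.21
anchor → Form Y (Cohort 2): y = (11.0/4.3)(12.21 − 10.7) + 75.0 = 78.9

78.9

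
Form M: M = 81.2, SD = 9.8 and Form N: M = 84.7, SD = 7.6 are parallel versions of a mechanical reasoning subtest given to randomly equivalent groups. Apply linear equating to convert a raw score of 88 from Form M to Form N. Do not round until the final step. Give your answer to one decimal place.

Linear equating: y = (SD_Y/SD_X)(x − M_X) + M_Y
y = (7.6/9.8)(88 − 81.2) + 84.7
y = 0.775510 × 6.8 + 84.7 = 5.2735 + 84.7 = 90.0

90.0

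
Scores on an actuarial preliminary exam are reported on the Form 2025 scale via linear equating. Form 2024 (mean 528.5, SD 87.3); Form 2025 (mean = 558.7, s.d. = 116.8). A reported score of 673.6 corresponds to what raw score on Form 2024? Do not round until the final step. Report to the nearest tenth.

614.4

Invert y = (SD_Y/SD_X)(x − M_X) + M_Y:
x = (SD_X/SD_Y)(y − M_Y) + M_X = (87.3/116.8)(673.6 − 558.7) + 528.5
x = 0.747432 × 114.900 + 528.5 = 614.4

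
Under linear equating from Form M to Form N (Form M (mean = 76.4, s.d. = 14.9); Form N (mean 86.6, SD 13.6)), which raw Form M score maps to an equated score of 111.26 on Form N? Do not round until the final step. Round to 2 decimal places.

Invert y = (SD_Y/SD_X)(x − M_X) + M_Y:
x = (SD_X/SD_Y)(y − M_Y) + M_X = (14.9/13.6)(111.26 − 86.6) + 76.4
x = 1.095588 × 24.660 + 76.4 = 103.42

103.42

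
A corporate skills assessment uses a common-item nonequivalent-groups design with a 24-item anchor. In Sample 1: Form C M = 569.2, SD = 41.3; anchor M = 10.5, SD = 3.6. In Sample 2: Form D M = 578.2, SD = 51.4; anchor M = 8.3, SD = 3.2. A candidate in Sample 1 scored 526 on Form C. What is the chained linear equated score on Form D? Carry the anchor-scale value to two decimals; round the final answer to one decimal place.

553.0

Form C → anchor (Sample 1): v = (3.6/41.3)(526 − 569.2) + 10.5 = 6.73
anchor → Form D (Sample 2): y = (51.4/3.2)(6.73 − 8.3) + 578.2 = 553.0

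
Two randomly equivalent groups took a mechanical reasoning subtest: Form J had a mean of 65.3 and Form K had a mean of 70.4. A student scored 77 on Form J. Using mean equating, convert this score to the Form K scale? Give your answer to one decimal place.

Mean equating: y = x + (M_Y − M_X) = 77 + (70.4 − 65.3) = 82.1

82.1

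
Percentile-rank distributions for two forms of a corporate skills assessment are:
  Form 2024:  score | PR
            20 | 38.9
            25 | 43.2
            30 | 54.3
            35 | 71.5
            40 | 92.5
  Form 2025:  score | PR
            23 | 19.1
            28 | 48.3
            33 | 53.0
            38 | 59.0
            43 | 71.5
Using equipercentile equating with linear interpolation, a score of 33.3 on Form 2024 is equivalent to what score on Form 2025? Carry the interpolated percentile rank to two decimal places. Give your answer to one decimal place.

40.7

PR of 33.3 on Form 2024: 54.3 + (33.3 − 30)/(35 − 30) × (71.5 − 54.3) = 65.65
On Form 2025, PR 65.65 falls between score 38 (PR 59.0) and 43 (PR 71.5).
Interpolate: 38 + (65.65 − 59.0)/(71.5 − 59.0) × (43 − 38) = 40.7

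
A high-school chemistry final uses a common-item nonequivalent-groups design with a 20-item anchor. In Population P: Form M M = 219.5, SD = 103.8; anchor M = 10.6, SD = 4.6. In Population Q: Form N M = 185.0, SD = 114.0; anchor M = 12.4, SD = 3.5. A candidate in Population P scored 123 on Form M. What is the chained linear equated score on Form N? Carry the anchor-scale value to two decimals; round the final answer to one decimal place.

Form M → anchor (Population P): v = (4.6/103.8)(123 − 219.5) + 10.6 = 6.32
anchor → Form N (Population Q): y = (114.0/3.5)(6.32 − 12.4) + 185.0 = -13.0

-13.0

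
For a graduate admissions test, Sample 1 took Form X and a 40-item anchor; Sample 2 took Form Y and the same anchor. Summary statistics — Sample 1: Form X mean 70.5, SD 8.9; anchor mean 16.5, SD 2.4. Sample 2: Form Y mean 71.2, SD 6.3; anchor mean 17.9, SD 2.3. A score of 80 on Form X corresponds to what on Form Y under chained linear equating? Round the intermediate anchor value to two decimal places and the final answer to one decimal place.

74.4

Form X → anchor (Sample 1): v = (2.4/8.9)(80 − 70.5) + 16.5 = 19.06
anchor → Form Y (Sample 2): y = (6.3/2.3)(19.06 − 17.9) + 71.2 = 74.4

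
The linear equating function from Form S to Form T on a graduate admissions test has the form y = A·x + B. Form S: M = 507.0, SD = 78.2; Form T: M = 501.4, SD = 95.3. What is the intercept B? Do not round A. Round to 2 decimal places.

A = SD_Y / SD_X = 95.3 / 78.2 = 1.218670
B = M_Y − A·M_X = 501.4 − 1.218670 × 507.0 = -116.47

-116.47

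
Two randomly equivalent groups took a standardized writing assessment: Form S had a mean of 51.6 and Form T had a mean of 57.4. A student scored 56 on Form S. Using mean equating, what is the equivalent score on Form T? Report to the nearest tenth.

61.8

Mean equating: y = x + (M_Y − M_X) = 56 + (57.4 − 51.6) = 61.8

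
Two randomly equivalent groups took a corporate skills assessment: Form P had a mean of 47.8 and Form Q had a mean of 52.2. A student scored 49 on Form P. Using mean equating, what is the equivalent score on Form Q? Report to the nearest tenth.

53.4

Mean equating: y = x + (M_Y − M_X) = 49 + (52.2 − 47.8) = 53.4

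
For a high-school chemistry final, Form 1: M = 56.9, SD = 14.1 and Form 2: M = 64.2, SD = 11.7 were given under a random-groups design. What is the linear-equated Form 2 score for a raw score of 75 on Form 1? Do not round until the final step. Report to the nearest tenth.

79.2

Linear equating: y = (SD_Y/SD_X)(x − M_X) + M_Y
y = (11.7/14.1)(75 − 56.9) + 64.2
y = 0.829787 × 18.1 + 64.2 = 15.0191 + 64.2 = 79.2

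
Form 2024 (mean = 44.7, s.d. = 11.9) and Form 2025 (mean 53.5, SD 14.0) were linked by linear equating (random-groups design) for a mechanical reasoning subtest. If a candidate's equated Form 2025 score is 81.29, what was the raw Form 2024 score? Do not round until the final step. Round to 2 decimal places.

Invert y = (SD_Y/SD_X)(x − M_X) + M_Y:
x = (SD_X/SD_Y)(y − M_Y) + M_X = (11.9/14.0)(81.29 − 53.5) + 44.7
x = 0.850000 × 27.790 + 44.7 = 68.32

68.32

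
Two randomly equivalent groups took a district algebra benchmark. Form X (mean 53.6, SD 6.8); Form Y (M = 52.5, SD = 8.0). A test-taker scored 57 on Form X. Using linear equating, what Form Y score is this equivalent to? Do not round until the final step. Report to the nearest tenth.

56.5

Linear equating: y = (SD_Y/SD_X)(x − M_X) + M_Y
y = (8.0/6.8)(57 − 53.6) + 52.5
y = 1.176471 × 3.4 + 52.5 = 4.0000 + 52.5 = 56.5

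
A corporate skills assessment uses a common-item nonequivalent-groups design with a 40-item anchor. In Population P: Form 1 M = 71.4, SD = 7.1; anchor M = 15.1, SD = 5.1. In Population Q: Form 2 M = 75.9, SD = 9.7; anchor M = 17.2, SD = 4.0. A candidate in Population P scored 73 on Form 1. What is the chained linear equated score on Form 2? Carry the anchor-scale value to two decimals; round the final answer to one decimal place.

73.6

Form 1 → anchor (Population P): v = (5.1/7.1)(73 − 71.4) + 15.1 = 16.25
anchor → Form 2 (Population Q): y = (9.7/4.0)(16.25 − 17.2) + 75.9 = 73.6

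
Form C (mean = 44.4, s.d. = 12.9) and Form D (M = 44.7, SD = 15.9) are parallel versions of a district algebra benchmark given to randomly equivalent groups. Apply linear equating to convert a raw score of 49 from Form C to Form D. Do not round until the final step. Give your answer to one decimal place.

50.4

Linear equating: y = (SD_Y/SD_X)(x − M_X) + M_Y
y = (15.9/12.9)(49 − 44.4) + 44.7
y = 1.232558 × 4.6 + 44.7 = 5.6698 + 44.7 = 50.4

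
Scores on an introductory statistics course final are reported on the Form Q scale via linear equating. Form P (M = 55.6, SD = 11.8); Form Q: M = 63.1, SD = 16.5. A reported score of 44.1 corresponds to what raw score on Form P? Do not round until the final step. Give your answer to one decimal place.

Invert y = (SD_Y/SD_X)(x − M_X) + M_Y:
x = (SD_X/SD_Y)(y − M_Y) + M_X = (11.8/16.5)(44.1 − 63.1) + 55.6
x = 0.715152 × -19.000 + 55.6 = 42.0

42.0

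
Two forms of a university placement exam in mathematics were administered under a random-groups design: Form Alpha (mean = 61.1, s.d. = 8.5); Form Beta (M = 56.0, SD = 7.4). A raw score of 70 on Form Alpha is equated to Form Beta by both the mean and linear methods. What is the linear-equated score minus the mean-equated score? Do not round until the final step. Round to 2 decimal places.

Mean-equated: 70 + (56.0 − 61.1) = 64.90
Linear-equated: (7.4/8.5)(70 − 61.1) + 56.0 = 63.748
Difference = 63.748 − 64.90 = -1.15

-1.15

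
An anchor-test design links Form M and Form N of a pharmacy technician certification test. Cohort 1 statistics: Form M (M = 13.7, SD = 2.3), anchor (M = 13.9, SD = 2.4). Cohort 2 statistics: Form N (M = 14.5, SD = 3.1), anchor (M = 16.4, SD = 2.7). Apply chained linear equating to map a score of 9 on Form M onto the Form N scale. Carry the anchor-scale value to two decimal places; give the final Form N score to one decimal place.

Form M → anchor (Cohort 1): v = (2.4/2.3)(9 − 13.7) + 13.9 = 9.00
anchor → Form N (Cohort 2): y = (3.1/2.7)(9.00 − 16.4) + 14.5 = 6.0

6.0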